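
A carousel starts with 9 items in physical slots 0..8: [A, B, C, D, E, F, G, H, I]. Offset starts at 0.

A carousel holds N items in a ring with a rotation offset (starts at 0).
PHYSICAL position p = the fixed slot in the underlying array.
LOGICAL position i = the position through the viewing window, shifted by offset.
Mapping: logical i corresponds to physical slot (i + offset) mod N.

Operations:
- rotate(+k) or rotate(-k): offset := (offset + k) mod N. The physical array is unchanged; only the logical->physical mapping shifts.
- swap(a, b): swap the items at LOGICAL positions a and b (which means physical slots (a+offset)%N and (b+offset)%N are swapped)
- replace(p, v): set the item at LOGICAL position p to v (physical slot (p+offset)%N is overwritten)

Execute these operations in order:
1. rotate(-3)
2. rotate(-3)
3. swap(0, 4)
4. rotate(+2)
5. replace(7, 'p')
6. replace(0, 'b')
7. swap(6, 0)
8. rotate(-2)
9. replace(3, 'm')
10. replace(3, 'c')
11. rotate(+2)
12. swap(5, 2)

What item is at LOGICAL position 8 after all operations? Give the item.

Answer: E

Derivation:
After op 1 (rotate(-3)): offset=6, physical=[A,B,C,D,E,F,G,H,I], logical=[G,H,I,A,B,C,D,E,F]
After op 2 (rotate(-3)): offset=3, physical=[A,B,C,D,E,F,G,H,I], logical=[D,E,F,G,H,I,A,B,C]
After op 3 (swap(0, 4)): offset=3, physical=[A,B,C,H,E,F,G,D,I], logical=[H,E,F,G,D,I,A,B,C]
After op 4 (rotate(+2)): offset=5, physical=[A,B,C,H,E,F,G,D,I], logical=[F,G,D,I,A,B,C,H,E]
After op 5 (replace(7, 'p')): offset=5, physical=[A,B,C,p,E,F,G,D,I], logical=[F,G,D,I,A,B,C,p,E]
After op 6 (replace(0, 'b')): offset=5, physical=[A,B,C,p,E,b,G,D,I], logical=[b,G,D,I,A,B,C,p,E]
After op 7 (swap(6, 0)): offset=5, physical=[A,B,b,p,E,C,G,D,I], logical=[C,G,D,I,A,B,b,p,E]
After op 8 (rotate(-2)): offset=3, physical=[A,B,b,p,E,C,G,D,I], logical=[p,E,C,G,D,I,A,B,b]
After op 9 (replace(3, 'm')): offset=3, physical=[A,B,b,p,E,C,m,D,I], logical=[p,E,C,m,D,I,A,B,b]
After op 10 (replace(3, 'c')): offset=3, physical=[A,B,b,p,E,C,c,D,I], logical=[p,E,C,c,D,I,A,B,b]
After op 11 (rotate(+2)): offset=5, physical=[A,B,b,p,E,C,c,D,I], logical=[C,c,D,I,A,B,b,p,E]
After op 12 (swap(5, 2)): offset=5, physical=[A,D,b,p,E,C,c,B,I], logical=[C,c,B,I,A,D,b,p,E]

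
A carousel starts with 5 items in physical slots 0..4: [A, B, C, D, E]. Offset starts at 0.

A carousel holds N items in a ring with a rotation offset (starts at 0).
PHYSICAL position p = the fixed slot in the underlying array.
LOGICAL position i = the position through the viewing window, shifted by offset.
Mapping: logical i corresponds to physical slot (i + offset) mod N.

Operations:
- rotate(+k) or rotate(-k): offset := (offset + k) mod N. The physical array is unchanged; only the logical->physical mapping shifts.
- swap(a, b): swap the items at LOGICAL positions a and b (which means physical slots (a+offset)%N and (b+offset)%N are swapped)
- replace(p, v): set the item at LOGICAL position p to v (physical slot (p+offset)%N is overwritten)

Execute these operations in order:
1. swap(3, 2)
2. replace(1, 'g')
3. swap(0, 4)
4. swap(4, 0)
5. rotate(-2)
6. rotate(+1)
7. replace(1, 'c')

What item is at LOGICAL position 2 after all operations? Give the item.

Answer: g

Derivation:
After op 1 (swap(3, 2)): offset=0, physical=[A,B,D,C,E], logical=[A,B,D,C,E]
After op 2 (replace(1, 'g')): offset=0, physical=[A,g,D,C,E], logical=[A,g,D,C,E]
After op 3 (swap(0, 4)): offset=0, physical=[E,g,D,C,A], logical=[E,g,D,C,A]
After op 4 (swap(4, 0)): offset=0, physical=[A,g,D,C,E], logical=[A,g,D,C,E]
After op 5 (rotate(-2)): offset=3, physical=[A,g,D,C,E], logical=[C,E,A,g,D]
After op 6 (rotate(+1)): offset=4, physical=[A,g,D,C,E], logical=[E,A,g,D,C]
After op 7 (replace(1, 'c')): offset=4, physical=[c,g,D,C,E], logical=[E,c,g,D,C]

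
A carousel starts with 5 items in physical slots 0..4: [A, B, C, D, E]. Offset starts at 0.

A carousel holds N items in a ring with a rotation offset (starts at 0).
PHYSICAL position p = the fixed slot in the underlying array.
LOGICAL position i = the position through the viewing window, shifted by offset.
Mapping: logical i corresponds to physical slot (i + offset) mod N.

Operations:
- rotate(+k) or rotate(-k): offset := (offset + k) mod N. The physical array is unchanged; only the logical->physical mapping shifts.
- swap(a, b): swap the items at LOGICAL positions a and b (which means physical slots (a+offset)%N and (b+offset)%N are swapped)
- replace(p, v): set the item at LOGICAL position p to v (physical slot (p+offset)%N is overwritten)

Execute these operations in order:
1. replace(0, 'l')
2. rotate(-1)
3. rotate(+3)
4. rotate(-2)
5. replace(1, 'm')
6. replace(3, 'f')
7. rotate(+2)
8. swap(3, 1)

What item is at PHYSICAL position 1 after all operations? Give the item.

After op 1 (replace(0, 'l')): offset=0, physical=[l,B,C,D,E], logical=[l,B,C,D,E]
After op 2 (rotate(-1)): offset=4, physical=[l,B,C,D,E], logical=[E,l,B,C,D]
After op 3 (rotate(+3)): offset=2, physical=[l,B,C,D,E], logical=[C,D,E,l,B]
After op 4 (rotate(-2)): offset=0, physical=[l,B,C,D,E], logical=[l,B,C,D,E]
After op 5 (replace(1, 'm')): offset=0, physical=[l,m,C,D,E], logical=[l,m,C,D,E]
After op 6 (replace(3, 'f')): offset=0, physical=[l,m,C,f,E], logical=[l,m,C,f,E]
After op 7 (rotate(+2)): offset=2, physical=[l,m,C,f,E], logical=[C,f,E,l,m]
After op 8 (swap(3, 1)): offset=2, physical=[f,m,C,l,E], logical=[C,l,E,f,m]

Answer: m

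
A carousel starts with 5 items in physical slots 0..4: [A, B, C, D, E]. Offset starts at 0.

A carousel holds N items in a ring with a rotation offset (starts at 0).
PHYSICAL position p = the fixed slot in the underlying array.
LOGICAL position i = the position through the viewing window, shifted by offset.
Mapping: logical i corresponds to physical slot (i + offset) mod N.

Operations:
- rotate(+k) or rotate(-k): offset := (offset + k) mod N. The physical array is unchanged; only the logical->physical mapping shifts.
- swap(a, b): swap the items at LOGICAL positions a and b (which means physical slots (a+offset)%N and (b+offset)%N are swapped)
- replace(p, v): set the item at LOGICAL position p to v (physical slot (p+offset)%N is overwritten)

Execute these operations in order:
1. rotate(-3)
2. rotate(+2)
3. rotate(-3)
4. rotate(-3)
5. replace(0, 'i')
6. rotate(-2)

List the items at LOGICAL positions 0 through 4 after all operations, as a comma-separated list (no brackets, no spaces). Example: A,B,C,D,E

Answer: B,C,i,E,A

Derivation:
After op 1 (rotate(-3)): offset=2, physical=[A,B,C,D,E], logical=[C,D,E,A,B]
After op 2 (rotate(+2)): offset=4, physical=[A,B,C,D,E], logical=[E,A,B,C,D]
After op 3 (rotate(-3)): offset=1, physical=[A,B,C,D,E], logical=[B,C,D,E,A]
After op 4 (rotate(-3)): offset=3, physical=[A,B,C,D,E], logical=[D,E,A,B,C]
After op 5 (replace(0, 'i')): offset=3, physical=[A,B,C,i,E], logical=[i,E,A,B,C]
After op 6 (rotate(-2)): offset=1, physical=[A,B,C,i,E], logical=[B,C,i,E,A]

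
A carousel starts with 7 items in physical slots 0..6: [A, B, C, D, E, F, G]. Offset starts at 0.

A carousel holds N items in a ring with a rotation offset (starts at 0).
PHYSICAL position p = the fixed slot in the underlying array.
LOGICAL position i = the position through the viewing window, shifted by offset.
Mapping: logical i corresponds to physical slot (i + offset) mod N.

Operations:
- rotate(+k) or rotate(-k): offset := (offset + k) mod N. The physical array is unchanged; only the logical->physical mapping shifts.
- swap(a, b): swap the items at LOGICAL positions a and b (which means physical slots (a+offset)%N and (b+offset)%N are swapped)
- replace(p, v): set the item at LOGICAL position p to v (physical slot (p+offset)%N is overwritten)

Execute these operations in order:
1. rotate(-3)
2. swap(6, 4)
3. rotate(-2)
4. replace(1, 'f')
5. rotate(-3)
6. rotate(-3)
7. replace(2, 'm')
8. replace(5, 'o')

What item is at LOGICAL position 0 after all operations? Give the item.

After op 1 (rotate(-3)): offset=4, physical=[A,B,C,D,E,F,G], logical=[E,F,G,A,B,C,D]
After op 2 (swap(6, 4)): offset=4, physical=[A,D,C,B,E,F,G], logical=[E,F,G,A,D,C,B]
After op 3 (rotate(-2)): offset=2, physical=[A,D,C,B,E,F,G], logical=[C,B,E,F,G,A,D]
After op 4 (replace(1, 'f')): offset=2, physical=[A,D,C,f,E,F,G], logical=[C,f,E,F,G,A,D]
After op 5 (rotate(-3)): offset=6, physical=[A,D,C,f,E,F,G], logical=[G,A,D,C,f,E,F]
After op 6 (rotate(-3)): offset=3, physical=[A,D,C,f,E,F,G], logical=[f,E,F,G,A,D,C]
After op 7 (replace(2, 'm')): offset=3, physical=[A,D,C,f,E,m,G], logical=[f,E,m,G,A,D,C]
After op 8 (replace(5, 'o')): offset=3, physical=[A,o,C,f,E,m,G], logical=[f,E,m,G,A,o,C]

Answer: f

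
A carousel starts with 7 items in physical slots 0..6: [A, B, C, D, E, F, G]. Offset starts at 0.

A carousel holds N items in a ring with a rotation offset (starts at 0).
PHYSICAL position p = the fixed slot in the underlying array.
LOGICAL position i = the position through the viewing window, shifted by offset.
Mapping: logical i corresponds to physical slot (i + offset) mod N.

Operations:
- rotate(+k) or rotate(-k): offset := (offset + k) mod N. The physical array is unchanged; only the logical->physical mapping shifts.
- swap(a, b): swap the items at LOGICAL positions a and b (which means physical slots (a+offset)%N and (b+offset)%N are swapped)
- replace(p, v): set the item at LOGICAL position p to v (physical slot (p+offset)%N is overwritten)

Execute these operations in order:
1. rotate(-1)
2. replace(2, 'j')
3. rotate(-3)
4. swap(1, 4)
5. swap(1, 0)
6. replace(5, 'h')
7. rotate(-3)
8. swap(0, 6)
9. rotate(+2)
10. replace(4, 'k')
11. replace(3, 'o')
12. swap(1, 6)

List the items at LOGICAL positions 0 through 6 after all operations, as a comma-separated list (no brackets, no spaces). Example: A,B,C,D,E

Answer: C,h,D,o,k,G,A

Derivation:
After op 1 (rotate(-1)): offset=6, physical=[A,B,C,D,E,F,G], logical=[G,A,B,C,D,E,F]
After op 2 (replace(2, 'j')): offset=6, physical=[A,j,C,D,E,F,G], logical=[G,A,j,C,D,E,F]
After op 3 (rotate(-3)): offset=3, physical=[A,j,C,D,E,F,G], logical=[D,E,F,G,A,j,C]
After op 4 (swap(1, 4)): offset=3, physical=[E,j,C,D,A,F,G], logical=[D,A,F,G,E,j,C]
After op 5 (swap(1, 0)): offset=3, physical=[E,j,C,A,D,F,G], logical=[A,D,F,G,E,j,C]
After op 6 (replace(5, 'h')): offset=3, physical=[E,h,C,A,D,F,G], logical=[A,D,F,G,E,h,C]
After op 7 (rotate(-3)): offset=0, physical=[E,h,C,A,D,F,G], logical=[E,h,C,A,D,F,G]
After op 8 (swap(0, 6)): offset=0, physical=[G,h,C,A,D,F,E], logical=[G,h,C,A,D,F,E]
After op 9 (rotate(+2)): offset=2, physical=[G,h,C,A,D,F,E], logical=[C,A,D,F,E,G,h]
After op 10 (replace(4, 'k')): offset=2, physical=[G,h,C,A,D,F,k], logical=[C,A,D,F,k,G,h]
After op 11 (replace(3, 'o')): offset=2, physical=[G,h,C,A,D,o,k], logical=[C,A,D,o,k,G,h]
After op 12 (swap(1, 6)): offset=2, physical=[G,A,C,h,D,o,k], logical=[C,h,D,o,k,G,A]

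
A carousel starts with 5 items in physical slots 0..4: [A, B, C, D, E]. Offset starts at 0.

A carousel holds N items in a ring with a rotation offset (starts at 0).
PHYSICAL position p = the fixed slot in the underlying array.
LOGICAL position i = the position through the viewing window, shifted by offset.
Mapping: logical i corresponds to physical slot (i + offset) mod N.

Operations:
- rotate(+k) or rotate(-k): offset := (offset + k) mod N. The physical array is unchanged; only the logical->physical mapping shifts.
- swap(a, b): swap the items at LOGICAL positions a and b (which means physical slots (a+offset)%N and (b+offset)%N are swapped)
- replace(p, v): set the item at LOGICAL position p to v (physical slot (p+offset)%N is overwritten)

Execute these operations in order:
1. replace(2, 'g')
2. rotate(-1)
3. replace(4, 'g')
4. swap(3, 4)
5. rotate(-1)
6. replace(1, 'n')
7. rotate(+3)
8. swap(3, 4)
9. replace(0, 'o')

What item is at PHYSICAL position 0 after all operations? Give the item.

Answer: n

Derivation:
After op 1 (replace(2, 'g')): offset=0, physical=[A,B,g,D,E], logical=[A,B,g,D,E]
After op 2 (rotate(-1)): offset=4, physical=[A,B,g,D,E], logical=[E,A,B,g,D]
After op 3 (replace(4, 'g')): offset=4, physical=[A,B,g,g,E], logical=[E,A,B,g,g]
After op 4 (swap(3, 4)): offset=4, physical=[A,B,g,g,E], logical=[E,A,B,g,g]
After op 5 (rotate(-1)): offset=3, physical=[A,B,g,g,E], logical=[g,E,A,B,g]
After op 6 (replace(1, 'n')): offset=3, physical=[A,B,g,g,n], logical=[g,n,A,B,g]
After op 7 (rotate(+3)): offset=1, physical=[A,B,g,g,n], logical=[B,g,g,n,A]
After op 8 (swap(3, 4)): offset=1, physical=[n,B,g,g,A], logical=[B,g,g,A,n]
After op 9 (replace(0, 'o')): offset=1, physical=[n,o,g,g,A], logical=[o,g,g,A,n]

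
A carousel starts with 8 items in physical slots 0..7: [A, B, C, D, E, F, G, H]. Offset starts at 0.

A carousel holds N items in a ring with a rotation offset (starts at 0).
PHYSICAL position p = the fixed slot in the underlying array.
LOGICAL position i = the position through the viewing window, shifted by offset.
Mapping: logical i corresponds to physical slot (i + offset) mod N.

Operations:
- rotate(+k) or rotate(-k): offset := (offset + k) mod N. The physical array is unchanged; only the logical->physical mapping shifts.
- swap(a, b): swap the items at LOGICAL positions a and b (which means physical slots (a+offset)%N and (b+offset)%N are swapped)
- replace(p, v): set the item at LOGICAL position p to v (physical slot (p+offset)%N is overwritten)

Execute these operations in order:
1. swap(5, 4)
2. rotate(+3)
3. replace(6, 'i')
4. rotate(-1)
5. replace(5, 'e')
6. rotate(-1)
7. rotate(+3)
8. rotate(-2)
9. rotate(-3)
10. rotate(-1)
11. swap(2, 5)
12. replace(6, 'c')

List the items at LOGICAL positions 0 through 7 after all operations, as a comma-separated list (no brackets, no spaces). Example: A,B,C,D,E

Answer: G,e,D,i,C,A,c,E

Derivation:
After op 1 (swap(5, 4)): offset=0, physical=[A,B,C,D,F,E,G,H], logical=[A,B,C,D,F,E,G,H]
After op 2 (rotate(+3)): offset=3, physical=[A,B,C,D,F,E,G,H], logical=[D,F,E,G,H,A,B,C]
After op 3 (replace(6, 'i')): offset=3, physical=[A,i,C,D,F,E,G,H], logical=[D,F,E,G,H,A,i,C]
After op 4 (rotate(-1)): offset=2, physical=[A,i,C,D,F,E,G,H], logical=[C,D,F,E,G,H,A,i]
After op 5 (replace(5, 'e')): offset=2, physical=[A,i,C,D,F,E,G,e], logical=[C,D,F,E,G,e,A,i]
After op 6 (rotate(-1)): offset=1, physical=[A,i,C,D,F,E,G,e], logical=[i,C,D,F,E,G,e,A]
After op 7 (rotate(+3)): offset=4, physical=[A,i,C,D,F,E,G,e], logical=[F,E,G,e,A,i,C,D]
After op 8 (rotate(-2)): offset=2, physical=[A,i,C,D,F,E,G,e], logical=[C,D,F,E,G,e,A,i]
After op 9 (rotate(-3)): offset=7, physical=[A,i,C,D,F,E,G,e], logical=[e,A,i,C,D,F,E,G]
After op 10 (rotate(-1)): offset=6, physical=[A,i,C,D,F,E,G,e], logical=[G,e,A,i,C,D,F,E]
After op 11 (swap(2, 5)): offset=6, physical=[D,i,C,A,F,E,G,e], logical=[G,e,D,i,C,A,F,E]
After op 12 (replace(6, 'c')): offset=6, physical=[D,i,C,A,c,E,G,e], logical=[G,e,D,i,C,A,c,E]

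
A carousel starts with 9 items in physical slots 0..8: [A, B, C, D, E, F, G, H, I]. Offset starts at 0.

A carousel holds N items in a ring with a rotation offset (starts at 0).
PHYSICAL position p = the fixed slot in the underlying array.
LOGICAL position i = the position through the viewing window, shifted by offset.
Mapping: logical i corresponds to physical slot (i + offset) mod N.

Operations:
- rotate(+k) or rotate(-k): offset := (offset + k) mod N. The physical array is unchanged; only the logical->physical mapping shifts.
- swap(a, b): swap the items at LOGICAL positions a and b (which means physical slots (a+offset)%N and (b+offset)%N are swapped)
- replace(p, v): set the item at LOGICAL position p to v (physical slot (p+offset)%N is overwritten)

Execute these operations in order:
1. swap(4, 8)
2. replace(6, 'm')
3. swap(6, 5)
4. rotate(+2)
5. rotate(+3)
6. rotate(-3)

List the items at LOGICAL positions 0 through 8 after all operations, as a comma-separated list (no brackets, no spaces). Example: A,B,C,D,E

Answer: C,D,I,m,F,H,E,A,B

Derivation:
After op 1 (swap(4, 8)): offset=0, physical=[A,B,C,D,I,F,G,H,E], logical=[A,B,C,D,I,F,G,H,E]
After op 2 (replace(6, 'm')): offset=0, physical=[A,B,C,D,I,F,m,H,E], logical=[A,B,C,D,I,F,m,H,E]
After op 3 (swap(6, 5)): offset=0, physical=[A,B,C,D,I,m,F,H,E], logical=[A,B,C,D,I,m,F,H,E]
After op 4 (rotate(+2)): offset=2, physical=[A,B,C,D,I,m,F,H,E], logical=[C,D,I,m,F,H,E,A,B]
After op 5 (rotate(+3)): offset=5, physical=[A,B,C,D,I,m,F,H,E], logical=[m,F,H,E,A,B,C,D,I]
After op 6 (rotate(-3)): offset=2, physical=[A,B,C,D,I,m,F,H,E], logical=[C,D,I,m,F,H,E,A,B]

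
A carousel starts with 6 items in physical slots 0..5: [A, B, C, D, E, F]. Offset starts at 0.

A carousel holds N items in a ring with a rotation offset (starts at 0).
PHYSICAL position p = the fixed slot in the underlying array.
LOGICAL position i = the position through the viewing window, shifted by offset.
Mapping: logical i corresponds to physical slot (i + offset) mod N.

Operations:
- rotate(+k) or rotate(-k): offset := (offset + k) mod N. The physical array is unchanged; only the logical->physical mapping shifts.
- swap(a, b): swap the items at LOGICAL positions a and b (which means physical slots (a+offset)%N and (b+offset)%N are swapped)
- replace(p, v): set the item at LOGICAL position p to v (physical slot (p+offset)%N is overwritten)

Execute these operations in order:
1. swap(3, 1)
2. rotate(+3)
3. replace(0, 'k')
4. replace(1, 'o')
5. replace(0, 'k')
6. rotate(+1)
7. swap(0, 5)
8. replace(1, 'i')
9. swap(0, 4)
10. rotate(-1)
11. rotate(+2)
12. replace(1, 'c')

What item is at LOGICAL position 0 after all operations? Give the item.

After op 1 (swap(3, 1)): offset=0, physical=[A,D,C,B,E,F], logical=[A,D,C,B,E,F]
After op 2 (rotate(+3)): offset=3, physical=[A,D,C,B,E,F], logical=[B,E,F,A,D,C]
After op 3 (replace(0, 'k')): offset=3, physical=[A,D,C,k,E,F], logical=[k,E,F,A,D,C]
After op 4 (replace(1, 'o')): offset=3, physical=[A,D,C,k,o,F], logical=[k,o,F,A,D,C]
After op 5 (replace(0, 'k')): offset=3, physical=[A,D,C,k,o,F], logical=[k,o,F,A,D,C]
After op 6 (rotate(+1)): offset=4, physical=[A,D,C,k,o,F], logical=[o,F,A,D,C,k]
After op 7 (swap(0, 5)): offset=4, physical=[A,D,C,o,k,F], logical=[k,F,A,D,C,o]
After op 8 (replace(1, 'i')): offset=4, physical=[A,D,C,o,k,i], logical=[k,i,A,D,C,o]
After op 9 (swap(0, 4)): offset=4, physical=[A,D,k,o,C,i], logical=[C,i,A,D,k,o]
After op 10 (rotate(-1)): offset=3, physical=[A,D,k,o,C,i], logical=[o,C,i,A,D,k]
After op 11 (rotate(+2)): offset=5, physical=[A,D,k,o,C,i], logical=[i,A,D,k,o,C]
After op 12 (replace(1, 'c')): offset=5, physical=[c,D,k,o,C,i], logical=[i,c,D,k,o,C]

Answer: i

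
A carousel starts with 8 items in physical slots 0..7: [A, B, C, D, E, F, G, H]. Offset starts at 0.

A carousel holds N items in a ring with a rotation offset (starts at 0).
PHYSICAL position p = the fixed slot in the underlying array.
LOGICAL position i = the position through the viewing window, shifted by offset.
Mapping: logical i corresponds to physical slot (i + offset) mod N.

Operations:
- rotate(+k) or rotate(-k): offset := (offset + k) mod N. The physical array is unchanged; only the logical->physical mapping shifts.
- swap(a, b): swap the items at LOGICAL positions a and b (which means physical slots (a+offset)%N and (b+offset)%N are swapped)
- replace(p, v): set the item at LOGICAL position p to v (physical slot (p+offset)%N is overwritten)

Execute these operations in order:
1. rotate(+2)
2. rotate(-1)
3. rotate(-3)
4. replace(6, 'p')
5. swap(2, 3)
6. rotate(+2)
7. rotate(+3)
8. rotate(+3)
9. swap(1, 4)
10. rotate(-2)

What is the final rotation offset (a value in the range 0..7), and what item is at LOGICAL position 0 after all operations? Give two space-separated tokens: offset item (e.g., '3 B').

Answer: 4 p

Derivation:
After op 1 (rotate(+2)): offset=2, physical=[A,B,C,D,E,F,G,H], logical=[C,D,E,F,G,H,A,B]
After op 2 (rotate(-1)): offset=1, physical=[A,B,C,D,E,F,G,H], logical=[B,C,D,E,F,G,H,A]
After op 3 (rotate(-3)): offset=6, physical=[A,B,C,D,E,F,G,H], logical=[G,H,A,B,C,D,E,F]
After op 4 (replace(6, 'p')): offset=6, physical=[A,B,C,D,p,F,G,H], logical=[G,H,A,B,C,D,p,F]
After op 5 (swap(2, 3)): offset=6, physical=[B,A,C,D,p,F,G,H], logical=[G,H,B,A,C,D,p,F]
After op 6 (rotate(+2)): offset=0, physical=[B,A,C,D,p,F,G,H], logical=[B,A,C,D,p,F,G,H]
After op 7 (rotate(+3)): offset=3, physical=[B,A,C,D,p,F,G,H], logical=[D,p,F,G,H,B,A,C]
After op 8 (rotate(+3)): offset=6, physical=[B,A,C,D,p,F,G,H], logical=[G,H,B,A,C,D,p,F]
After op 9 (swap(1, 4)): offset=6, physical=[B,A,H,D,p,F,G,C], logical=[G,C,B,A,H,D,p,F]
After op 10 (rotate(-2)): offset=4, physical=[B,A,H,D,p,F,G,C], logical=[p,F,G,C,B,A,H,D]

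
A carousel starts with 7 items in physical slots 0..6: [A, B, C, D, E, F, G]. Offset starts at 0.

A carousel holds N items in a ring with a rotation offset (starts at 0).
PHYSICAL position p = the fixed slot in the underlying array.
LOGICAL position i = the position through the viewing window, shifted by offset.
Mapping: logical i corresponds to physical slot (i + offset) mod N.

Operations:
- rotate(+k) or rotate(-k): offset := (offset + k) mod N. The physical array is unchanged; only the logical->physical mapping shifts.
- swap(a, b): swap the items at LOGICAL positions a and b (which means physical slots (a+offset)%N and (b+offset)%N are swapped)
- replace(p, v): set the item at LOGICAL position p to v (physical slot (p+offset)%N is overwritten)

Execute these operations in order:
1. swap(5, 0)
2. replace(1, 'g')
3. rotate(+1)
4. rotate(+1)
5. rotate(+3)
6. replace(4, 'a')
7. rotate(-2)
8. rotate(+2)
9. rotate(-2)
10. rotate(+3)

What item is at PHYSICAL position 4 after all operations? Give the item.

After op 1 (swap(5, 0)): offset=0, physical=[F,B,C,D,E,A,G], logical=[F,B,C,D,E,A,G]
After op 2 (replace(1, 'g')): offset=0, physical=[F,g,C,D,E,A,G], logical=[F,g,C,D,E,A,G]
After op 3 (rotate(+1)): offset=1, physical=[F,g,C,D,E,A,G], logical=[g,C,D,E,A,G,F]
After op 4 (rotate(+1)): offset=2, physical=[F,g,C,D,E,A,G], logical=[C,D,E,A,G,F,g]
After op 5 (rotate(+3)): offset=5, physical=[F,g,C,D,E,A,G], logical=[A,G,F,g,C,D,E]
After op 6 (replace(4, 'a')): offset=5, physical=[F,g,a,D,E,A,G], logical=[A,G,F,g,a,D,E]
After op 7 (rotate(-2)): offset=3, physical=[F,g,a,D,E,A,G], logical=[D,E,A,G,F,g,a]
After op 8 (rotate(+2)): offset=5, physical=[F,g,a,D,E,A,G], logical=[A,G,F,g,a,D,E]
After op 9 (rotate(-2)): offset=3, physical=[F,g,a,D,E,A,G], logical=[D,E,A,G,F,g,a]
After op 10 (rotate(+3)): offset=6, physical=[F,g,a,D,E,A,G], logical=[G,F,g,a,D,E,A]

Answer: E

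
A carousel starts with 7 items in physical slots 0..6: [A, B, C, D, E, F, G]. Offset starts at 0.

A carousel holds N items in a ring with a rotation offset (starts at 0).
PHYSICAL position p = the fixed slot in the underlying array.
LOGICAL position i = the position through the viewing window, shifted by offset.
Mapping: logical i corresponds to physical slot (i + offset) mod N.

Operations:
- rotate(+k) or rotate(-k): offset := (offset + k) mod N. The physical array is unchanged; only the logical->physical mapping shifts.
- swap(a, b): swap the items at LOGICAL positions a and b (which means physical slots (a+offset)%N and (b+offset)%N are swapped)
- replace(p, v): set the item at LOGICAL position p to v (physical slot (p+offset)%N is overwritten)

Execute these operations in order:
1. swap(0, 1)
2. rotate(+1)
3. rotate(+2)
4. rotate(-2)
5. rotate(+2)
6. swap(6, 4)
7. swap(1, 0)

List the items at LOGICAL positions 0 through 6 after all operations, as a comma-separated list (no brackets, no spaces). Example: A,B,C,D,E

After op 1 (swap(0, 1)): offset=0, physical=[B,A,C,D,E,F,G], logical=[B,A,C,D,E,F,G]
After op 2 (rotate(+1)): offset=1, physical=[B,A,C,D,E,F,G], logical=[A,C,D,E,F,G,B]
After op 3 (rotate(+2)): offset=3, physical=[B,A,C,D,E,F,G], logical=[D,E,F,G,B,A,C]
After op 4 (rotate(-2)): offset=1, physical=[B,A,C,D,E,F,G], logical=[A,C,D,E,F,G,B]
After op 5 (rotate(+2)): offset=3, physical=[B,A,C,D,E,F,G], logical=[D,E,F,G,B,A,C]
After op 6 (swap(6, 4)): offset=3, physical=[C,A,B,D,E,F,G], logical=[D,E,F,G,C,A,B]
After op 7 (swap(1, 0)): offset=3, physical=[C,A,B,E,D,F,G], logical=[E,D,F,G,C,A,B]

Answer: E,D,F,G,C,A,B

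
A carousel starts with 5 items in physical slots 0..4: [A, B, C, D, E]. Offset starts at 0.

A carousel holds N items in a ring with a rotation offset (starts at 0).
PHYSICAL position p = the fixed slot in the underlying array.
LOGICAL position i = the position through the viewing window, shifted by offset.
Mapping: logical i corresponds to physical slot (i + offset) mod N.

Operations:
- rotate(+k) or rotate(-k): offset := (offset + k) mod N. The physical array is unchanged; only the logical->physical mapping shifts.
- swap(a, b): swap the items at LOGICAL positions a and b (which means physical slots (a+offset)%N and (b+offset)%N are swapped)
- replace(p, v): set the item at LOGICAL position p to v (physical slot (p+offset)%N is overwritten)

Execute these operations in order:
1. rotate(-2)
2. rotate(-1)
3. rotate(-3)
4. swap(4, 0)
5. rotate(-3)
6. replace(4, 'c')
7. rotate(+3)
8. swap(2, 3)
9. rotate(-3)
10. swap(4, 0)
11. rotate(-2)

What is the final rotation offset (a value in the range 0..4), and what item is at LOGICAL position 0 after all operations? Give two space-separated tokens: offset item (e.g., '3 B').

Answer: 4 D

Derivation:
After op 1 (rotate(-2)): offset=3, physical=[A,B,C,D,E], logical=[D,E,A,B,C]
After op 2 (rotate(-1)): offset=2, physical=[A,B,C,D,E], logical=[C,D,E,A,B]
After op 3 (rotate(-3)): offset=4, physical=[A,B,C,D,E], logical=[E,A,B,C,D]
After op 4 (swap(4, 0)): offset=4, physical=[A,B,C,E,D], logical=[D,A,B,C,E]
After op 5 (rotate(-3)): offset=1, physical=[A,B,C,E,D], logical=[B,C,E,D,A]
After op 6 (replace(4, 'c')): offset=1, physical=[c,B,C,E,D], logical=[B,C,E,D,c]
After op 7 (rotate(+3)): offset=4, physical=[c,B,C,E,D], logical=[D,c,B,C,E]
After op 8 (swap(2, 3)): offset=4, physical=[c,C,B,E,D], logical=[D,c,C,B,E]
After op 9 (rotate(-3)): offset=1, physical=[c,C,B,E,D], logical=[C,B,E,D,c]
After op 10 (swap(4, 0)): offset=1, physical=[C,c,B,E,D], logical=[c,B,E,D,C]
After op 11 (rotate(-2)): offset=4, physical=[C,c,B,E,D], logical=[D,C,c,B,E]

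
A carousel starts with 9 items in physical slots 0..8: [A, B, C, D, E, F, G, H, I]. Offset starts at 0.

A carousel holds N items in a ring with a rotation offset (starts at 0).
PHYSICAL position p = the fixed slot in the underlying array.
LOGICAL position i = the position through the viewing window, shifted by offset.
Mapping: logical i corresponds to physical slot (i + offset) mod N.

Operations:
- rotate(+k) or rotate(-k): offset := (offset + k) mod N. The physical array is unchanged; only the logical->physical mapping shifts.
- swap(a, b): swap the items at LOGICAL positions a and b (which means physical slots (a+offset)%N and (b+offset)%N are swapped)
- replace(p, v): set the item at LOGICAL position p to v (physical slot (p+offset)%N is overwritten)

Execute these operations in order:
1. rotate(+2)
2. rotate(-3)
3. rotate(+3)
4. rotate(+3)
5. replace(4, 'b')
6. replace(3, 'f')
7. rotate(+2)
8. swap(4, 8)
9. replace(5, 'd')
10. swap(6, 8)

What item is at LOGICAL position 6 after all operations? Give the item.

Answer: C

Derivation:
After op 1 (rotate(+2)): offset=2, physical=[A,B,C,D,E,F,G,H,I], logical=[C,D,E,F,G,H,I,A,B]
After op 2 (rotate(-3)): offset=8, physical=[A,B,C,D,E,F,G,H,I], logical=[I,A,B,C,D,E,F,G,H]
After op 3 (rotate(+3)): offset=2, physical=[A,B,C,D,E,F,G,H,I], logical=[C,D,E,F,G,H,I,A,B]
After op 4 (rotate(+3)): offset=5, physical=[A,B,C,D,E,F,G,H,I], logical=[F,G,H,I,A,B,C,D,E]
After op 5 (replace(4, 'b')): offset=5, physical=[b,B,C,D,E,F,G,H,I], logical=[F,G,H,I,b,B,C,D,E]
After op 6 (replace(3, 'f')): offset=5, physical=[b,B,C,D,E,F,G,H,f], logical=[F,G,H,f,b,B,C,D,E]
After op 7 (rotate(+2)): offset=7, physical=[b,B,C,D,E,F,G,H,f], logical=[H,f,b,B,C,D,E,F,G]
After op 8 (swap(4, 8)): offset=7, physical=[b,B,G,D,E,F,C,H,f], logical=[H,f,b,B,G,D,E,F,C]
After op 9 (replace(5, 'd')): offset=7, physical=[b,B,G,d,E,F,C,H,f], logical=[H,f,b,B,G,d,E,F,C]
After op 10 (swap(6, 8)): offset=7, physical=[b,B,G,d,C,F,E,H,f], logical=[H,f,b,B,G,d,C,F,E]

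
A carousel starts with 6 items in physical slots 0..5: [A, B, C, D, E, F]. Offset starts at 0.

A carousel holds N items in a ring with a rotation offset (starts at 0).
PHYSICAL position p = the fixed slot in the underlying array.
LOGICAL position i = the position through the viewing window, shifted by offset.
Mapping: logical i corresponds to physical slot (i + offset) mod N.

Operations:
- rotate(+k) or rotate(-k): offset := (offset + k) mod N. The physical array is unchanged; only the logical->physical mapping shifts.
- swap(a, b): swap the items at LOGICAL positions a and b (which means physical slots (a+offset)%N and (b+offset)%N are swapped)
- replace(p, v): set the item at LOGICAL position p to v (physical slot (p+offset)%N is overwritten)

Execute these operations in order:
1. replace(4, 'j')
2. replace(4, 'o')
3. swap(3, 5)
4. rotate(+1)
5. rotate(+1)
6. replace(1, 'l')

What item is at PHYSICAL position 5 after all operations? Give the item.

After op 1 (replace(4, 'j')): offset=0, physical=[A,B,C,D,j,F], logical=[A,B,C,D,j,F]
After op 2 (replace(4, 'o')): offset=0, physical=[A,B,C,D,o,F], logical=[A,B,C,D,o,F]
After op 3 (swap(3, 5)): offset=0, physical=[A,B,C,F,o,D], logical=[A,B,C,F,o,D]
After op 4 (rotate(+1)): offset=1, physical=[A,B,C,F,o,D], logical=[B,C,F,o,D,A]
After op 5 (rotate(+1)): offset=2, physical=[A,B,C,F,o,D], logical=[C,F,o,D,A,B]
After op 6 (replace(1, 'l')): offset=2, physical=[A,B,C,l,o,D], logical=[C,l,o,D,A,B]

Answer: D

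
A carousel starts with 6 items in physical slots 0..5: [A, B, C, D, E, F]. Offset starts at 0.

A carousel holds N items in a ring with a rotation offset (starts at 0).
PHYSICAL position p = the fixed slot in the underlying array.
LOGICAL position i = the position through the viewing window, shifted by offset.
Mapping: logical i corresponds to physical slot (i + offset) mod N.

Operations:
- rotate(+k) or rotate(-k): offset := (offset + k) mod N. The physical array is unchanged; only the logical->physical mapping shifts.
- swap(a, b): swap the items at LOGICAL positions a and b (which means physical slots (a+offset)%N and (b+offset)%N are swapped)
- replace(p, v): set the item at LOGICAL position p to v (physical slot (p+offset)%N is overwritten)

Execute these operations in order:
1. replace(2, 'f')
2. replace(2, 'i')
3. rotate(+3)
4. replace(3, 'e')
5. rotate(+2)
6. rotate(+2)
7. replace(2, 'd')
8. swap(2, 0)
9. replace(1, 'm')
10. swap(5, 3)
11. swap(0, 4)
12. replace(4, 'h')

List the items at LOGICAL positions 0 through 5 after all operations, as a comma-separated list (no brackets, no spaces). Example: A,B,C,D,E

Answer: F,m,B,e,h,E

Derivation:
After op 1 (replace(2, 'f')): offset=0, physical=[A,B,f,D,E,F], logical=[A,B,f,D,E,F]
After op 2 (replace(2, 'i')): offset=0, physical=[A,B,i,D,E,F], logical=[A,B,i,D,E,F]
After op 3 (rotate(+3)): offset=3, physical=[A,B,i,D,E,F], logical=[D,E,F,A,B,i]
After op 4 (replace(3, 'e')): offset=3, physical=[e,B,i,D,E,F], logical=[D,E,F,e,B,i]
After op 5 (rotate(+2)): offset=5, physical=[e,B,i,D,E,F], logical=[F,e,B,i,D,E]
After op 6 (rotate(+2)): offset=1, physical=[e,B,i,D,E,F], logical=[B,i,D,E,F,e]
After op 7 (replace(2, 'd')): offset=1, physical=[e,B,i,d,E,F], logical=[B,i,d,E,F,e]
After op 8 (swap(2, 0)): offset=1, physical=[e,d,i,B,E,F], logical=[d,i,B,E,F,e]
After op 9 (replace(1, 'm')): offset=1, physical=[e,d,m,B,E,F], logical=[d,m,B,E,F,e]
After op 10 (swap(5, 3)): offset=1, physical=[E,d,m,B,e,F], logical=[d,m,B,e,F,E]
After op 11 (swap(0, 4)): offset=1, physical=[E,F,m,B,e,d], logical=[F,m,B,e,d,E]
After op 12 (replace(4, 'h')): offset=1, physical=[E,F,m,B,e,h], logical=[F,m,B,e,h,E]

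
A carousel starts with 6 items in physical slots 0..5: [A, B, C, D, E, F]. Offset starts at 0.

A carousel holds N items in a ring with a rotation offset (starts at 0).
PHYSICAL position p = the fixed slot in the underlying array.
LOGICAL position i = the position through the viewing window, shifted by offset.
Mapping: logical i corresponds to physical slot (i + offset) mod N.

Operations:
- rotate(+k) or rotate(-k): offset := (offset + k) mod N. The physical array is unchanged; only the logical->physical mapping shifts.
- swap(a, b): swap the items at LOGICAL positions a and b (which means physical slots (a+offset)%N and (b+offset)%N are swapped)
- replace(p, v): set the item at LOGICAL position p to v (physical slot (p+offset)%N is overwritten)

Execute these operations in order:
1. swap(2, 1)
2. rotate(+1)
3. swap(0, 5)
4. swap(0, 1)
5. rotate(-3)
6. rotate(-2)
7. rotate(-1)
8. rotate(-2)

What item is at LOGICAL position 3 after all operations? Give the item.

Answer: A

Derivation:
After op 1 (swap(2, 1)): offset=0, physical=[A,C,B,D,E,F], logical=[A,C,B,D,E,F]
After op 2 (rotate(+1)): offset=1, physical=[A,C,B,D,E,F], logical=[C,B,D,E,F,A]
After op 3 (swap(0, 5)): offset=1, physical=[C,A,B,D,E,F], logical=[A,B,D,E,F,C]
After op 4 (swap(0, 1)): offset=1, physical=[C,B,A,D,E,F], logical=[B,A,D,E,F,C]
After op 5 (rotate(-3)): offset=4, physical=[C,B,A,D,E,F], logical=[E,F,C,B,A,D]
After op 6 (rotate(-2)): offset=2, physical=[C,B,A,D,E,F], logical=[A,D,E,F,C,B]
After op 7 (rotate(-1)): offset=1, physical=[C,B,A,D,E,F], logical=[B,A,D,E,F,C]
After op 8 (rotate(-2)): offset=5, physical=[C,B,A,D,E,F], logical=[F,C,B,A,D,E]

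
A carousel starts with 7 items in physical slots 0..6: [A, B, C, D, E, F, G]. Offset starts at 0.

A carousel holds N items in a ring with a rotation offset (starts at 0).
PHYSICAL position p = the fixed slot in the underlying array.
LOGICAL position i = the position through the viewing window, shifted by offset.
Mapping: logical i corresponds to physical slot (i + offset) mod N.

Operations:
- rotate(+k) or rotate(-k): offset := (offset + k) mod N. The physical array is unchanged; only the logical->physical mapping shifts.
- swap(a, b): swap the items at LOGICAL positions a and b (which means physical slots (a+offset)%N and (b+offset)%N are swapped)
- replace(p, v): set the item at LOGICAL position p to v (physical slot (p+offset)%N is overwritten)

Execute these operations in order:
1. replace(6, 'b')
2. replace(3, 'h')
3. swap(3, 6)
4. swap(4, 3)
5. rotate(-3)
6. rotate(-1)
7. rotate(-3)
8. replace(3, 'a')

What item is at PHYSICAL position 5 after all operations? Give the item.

Answer: F

Derivation:
After op 1 (replace(6, 'b')): offset=0, physical=[A,B,C,D,E,F,b], logical=[A,B,C,D,E,F,b]
After op 2 (replace(3, 'h')): offset=0, physical=[A,B,C,h,E,F,b], logical=[A,B,C,h,E,F,b]
After op 3 (swap(3, 6)): offset=0, physical=[A,B,C,b,E,F,h], logical=[A,B,C,b,E,F,h]
After op 4 (swap(4, 3)): offset=0, physical=[A,B,C,E,b,F,h], logical=[A,B,C,E,b,F,h]
After op 5 (rotate(-3)): offset=4, physical=[A,B,C,E,b,F,h], logical=[b,F,h,A,B,C,E]
After op 6 (rotate(-1)): offset=3, physical=[A,B,C,E,b,F,h], logical=[E,b,F,h,A,B,C]
After op 7 (rotate(-3)): offset=0, physical=[A,B,C,E,b,F,h], logical=[A,B,C,E,b,F,h]
After op 8 (replace(3, 'a')): offset=0, physical=[A,B,C,a,b,F,h], logical=[A,B,C,a,b,F,h]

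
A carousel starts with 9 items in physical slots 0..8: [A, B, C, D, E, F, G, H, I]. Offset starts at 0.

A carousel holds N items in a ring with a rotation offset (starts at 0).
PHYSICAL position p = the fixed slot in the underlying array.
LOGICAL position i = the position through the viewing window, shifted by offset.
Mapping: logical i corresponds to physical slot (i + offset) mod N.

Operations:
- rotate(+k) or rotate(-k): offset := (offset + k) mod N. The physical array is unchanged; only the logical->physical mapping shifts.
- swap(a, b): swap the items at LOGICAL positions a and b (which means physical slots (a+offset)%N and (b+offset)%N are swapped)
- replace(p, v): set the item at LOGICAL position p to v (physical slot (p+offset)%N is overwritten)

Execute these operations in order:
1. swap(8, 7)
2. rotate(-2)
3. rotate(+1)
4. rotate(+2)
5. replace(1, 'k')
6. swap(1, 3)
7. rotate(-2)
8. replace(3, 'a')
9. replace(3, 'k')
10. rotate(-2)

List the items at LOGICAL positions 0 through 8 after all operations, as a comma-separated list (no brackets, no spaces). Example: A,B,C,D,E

Answer: G,I,H,A,B,k,D,k,F

Derivation:
After op 1 (swap(8, 7)): offset=0, physical=[A,B,C,D,E,F,G,I,H], logical=[A,B,C,D,E,F,G,I,H]
After op 2 (rotate(-2)): offset=7, physical=[A,B,C,D,E,F,G,I,H], logical=[I,H,A,B,C,D,E,F,G]
After op 3 (rotate(+1)): offset=8, physical=[A,B,C,D,E,F,G,I,H], logical=[H,A,B,C,D,E,F,G,I]
After op 4 (rotate(+2)): offset=1, physical=[A,B,C,D,E,F,G,I,H], logical=[B,C,D,E,F,G,I,H,A]
After op 5 (replace(1, 'k')): offset=1, physical=[A,B,k,D,E,F,G,I,H], logical=[B,k,D,E,F,G,I,H,A]
After op 6 (swap(1, 3)): offset=1, physical=[A,B,E,D,k,F,G,I,H], logical=[B,E,D,k,F,G,I,H,A]
After op 7 (rotate(-2)): offset=8, physical=[A,B,E,D,k,F,G,I,H], logical=[H,A,B,E,D,k,F,G,I]
After op 8 (replace(3, 'a')): offset=8, physical=[A,B,a,D,k,F,G,I,H], logical=[H,A,B,a,D,k,F,G,I]
After op 9 (replace(3, 'k')): offset=8, physical=[A,B,k,D,k,F,G,I,H], logical=[H,A,B,k,D,k,F,G,I]
After op 10 (rotate(-2)): offset=6, physical=[A,B,k,D,k,F,G,I,H], logical=[G,I,H,A,B,k,D,k,F]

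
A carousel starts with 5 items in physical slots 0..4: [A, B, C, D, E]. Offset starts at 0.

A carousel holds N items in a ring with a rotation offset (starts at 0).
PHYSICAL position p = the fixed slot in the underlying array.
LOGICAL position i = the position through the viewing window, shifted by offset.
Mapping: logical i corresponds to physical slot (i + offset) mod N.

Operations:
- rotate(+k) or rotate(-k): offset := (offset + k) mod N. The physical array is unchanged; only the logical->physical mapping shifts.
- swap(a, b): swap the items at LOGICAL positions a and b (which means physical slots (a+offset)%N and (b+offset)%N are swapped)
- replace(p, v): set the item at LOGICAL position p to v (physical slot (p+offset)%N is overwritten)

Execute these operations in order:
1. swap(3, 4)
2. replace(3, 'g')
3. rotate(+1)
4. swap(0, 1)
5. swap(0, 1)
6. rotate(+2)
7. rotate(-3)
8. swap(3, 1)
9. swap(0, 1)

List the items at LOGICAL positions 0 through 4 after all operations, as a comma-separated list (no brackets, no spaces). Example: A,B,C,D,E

After op 1 (swap(3, 4)): offset=0, physical=[A,B,C,E,D], logical=[A,B,C,E,D]
After op 2 (replace(3, 'g')): offset=0, physical=[A,B,C,g,D], logical=[A,B,C,g,D]
After op 3 (rotate(+1)): offset=1, physical=[A,B,C,g,D], logical=[B,C,g,D,A]
After op 4 (swap(0, 1)): offset=1, physical=[A,C,B,g,D], logical=[C,B,g,D,A]
After op 5 (swap(0, 1)): offset=1, physical=[A,B,C,g,D], logical=[B,C,g,D,A]
After op 6 (rotate(+2)): offset=3, physical=[A,B,C,g,D], logical=[g,D,A,B,C]
After op 7 (rotate(-3)): offset=0, physical=[A,B,C,g,D], logical=[A,B,C,g,D]
After op 8 (swap(3, 1)): offset=0, physical=[A,g,C,B,D], logical=[A,g,C,B,D]
After op 9 (swap(0, 1)): offset=0, physical=[g,A,C,B,D], logical=[g,A,C,B,D]

Answer: g,A,C,B,D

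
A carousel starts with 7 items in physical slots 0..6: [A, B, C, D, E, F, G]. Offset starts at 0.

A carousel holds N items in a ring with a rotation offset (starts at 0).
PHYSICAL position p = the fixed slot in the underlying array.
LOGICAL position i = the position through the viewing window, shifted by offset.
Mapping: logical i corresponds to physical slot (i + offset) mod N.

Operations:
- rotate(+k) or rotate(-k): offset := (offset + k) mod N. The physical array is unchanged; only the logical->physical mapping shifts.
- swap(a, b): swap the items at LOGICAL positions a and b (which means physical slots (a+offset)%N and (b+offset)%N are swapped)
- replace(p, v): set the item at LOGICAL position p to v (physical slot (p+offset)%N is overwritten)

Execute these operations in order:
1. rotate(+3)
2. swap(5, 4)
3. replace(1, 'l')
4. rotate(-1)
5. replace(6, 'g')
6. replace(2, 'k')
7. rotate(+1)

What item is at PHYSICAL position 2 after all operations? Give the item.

After op 1 (rotate(+3)): offset=3, physical=[A,B,C,D,E,F,G], logical=[D,E,F,G,A,B,C]
After op 2 (swap(5, 4)): offset=3, physical=[B,A,C,D,E,F,G], logical=[D,E,F,G,B,A,C]
After op 3 (replace(1, 'l')): offset=3, physical=[B,A,C,D,l,F,G], logical=[D,l,F,G,B,A,C]
After op 4 (rotate(-1)): offset=2, physical=[B,A,C,D,l,F,G], logical=[C,D,l,F,G,B,A]
After op 5 (replace(6, 'g')): offset=2, physical=[B,g,C,D,l,F,G], logical=[C,D,l,F,G,B,g]
After op 6 (replace(2, 'k')): offset=2, physical=[B,g,C,D,k,F,G], logical=[C,D,k,F,G,B,g]
After op 7 (rotate(+1)): offset=3, physical=[B,g,C,D,k,F,G], logical=[D,k,F,G,B,g,C]

Answer: C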